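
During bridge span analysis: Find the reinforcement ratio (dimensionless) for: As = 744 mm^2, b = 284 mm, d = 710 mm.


rho = As / (b * d)
= 744 / (284 * 710)
= 744 / 201640
= 0.00369 (dimensionless)

0.00369 (dimensionless)


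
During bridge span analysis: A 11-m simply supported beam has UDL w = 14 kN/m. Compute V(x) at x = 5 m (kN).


R_A = w * L / 2 = 14 * 11 / 2 = 77.0 kN
V(x) = R_A - w * x = 77.0 - 14 * 5
= 7.0 kN

7.0 kN


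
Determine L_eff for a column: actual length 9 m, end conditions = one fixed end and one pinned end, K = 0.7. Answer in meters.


L_eff = K * L
= 0.7 * 9
= 6.3 m

6.3 m


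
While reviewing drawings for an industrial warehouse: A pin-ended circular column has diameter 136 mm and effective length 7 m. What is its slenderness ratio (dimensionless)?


Radius of gyration r = d / 4 = 136 / 4 = 34.0 mm
L_eff = 7000.0 mm
Slenderness ratio = L / r = 7000.0 / 34.0 = 205.88 (dimensionless)

205.88 (dimensionless)


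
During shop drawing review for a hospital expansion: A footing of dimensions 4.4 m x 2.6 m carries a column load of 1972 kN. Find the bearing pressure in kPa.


A = 4.4 * 2.6 = 11.44 m^2
q = P / A = 1972 / 11.44
= 172.3776 kPa

172.3776 kPa


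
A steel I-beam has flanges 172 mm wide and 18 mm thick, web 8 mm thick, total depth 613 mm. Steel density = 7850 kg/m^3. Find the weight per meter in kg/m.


A_flanges = 2 * 172 * 18 = 6192 mm^2
A_web = (613 - 2 * 18) * 8 = 4616 mm^2
A_total = 6192 + 4616 = 10808 mm^2 = 0.010808 m^2
Weight = rho * A = 7850 * 0.010808 = 84.8428 kg/m

84.8428 kg/m


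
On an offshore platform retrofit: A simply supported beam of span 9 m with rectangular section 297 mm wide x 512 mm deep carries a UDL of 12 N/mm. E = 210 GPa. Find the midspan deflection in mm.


I = 297 * 512^3 / 12 = 3321888768.0 mm^4
L = 9000.0 mm, w = 12 N/mm, E = 210000.0 MPa
delta = 5 * w * L^4 / (384 * E * I)
= 5 * 12 * 9000.0^4 / (384 * 210000.0 * 3321888768.0)
= 1.4696 mm

1.4696 mm


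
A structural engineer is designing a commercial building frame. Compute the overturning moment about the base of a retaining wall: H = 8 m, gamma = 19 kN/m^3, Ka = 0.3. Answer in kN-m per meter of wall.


Pa = 0.5 * Ka * gamma * H^2
= 0.5 * 0.3 * 19 * 8^2
= 182.4 kN/m
Arm = H / 3 = 8 / 3 = 2.6667 m
Mo = Pa * arm = Pa * H / 3 = 182.4 * 8 / 3 = 486.4 kN-m/m

486.4 kN-m/m


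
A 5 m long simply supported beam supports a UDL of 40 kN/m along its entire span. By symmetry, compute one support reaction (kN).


Total load = w * L = 40 * 5 = 200 kN
By symmetry, each reaction R = total / 2 = 200 / 2 = 100.0 kN

100.0 kN


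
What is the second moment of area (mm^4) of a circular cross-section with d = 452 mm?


r = d / 2 = 452 / 2 = 226.0 mm
I = pi * r^4 / 4 = pi * 226.0^4 / 4
= 2048913566.02 mm^4

2048913566.02 mm^4


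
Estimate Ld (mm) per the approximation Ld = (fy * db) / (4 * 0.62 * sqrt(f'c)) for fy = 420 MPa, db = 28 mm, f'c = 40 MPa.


Ld = (fy * db) / (4 * 0.62 * sqrt(f'c))
= (420 * 28) / (4 * 0.62 * sqrt(40))
= 11760 / 15.6849
= 749.77 mm

749.77 mm


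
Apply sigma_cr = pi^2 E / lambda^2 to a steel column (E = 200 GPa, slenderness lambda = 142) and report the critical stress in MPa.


sigma_cr = pi^2 * E / lambda^2
= 9.8696 * 200000.0 / 142^2
= 9.8696 * 200000.0 / 20164
= 97.8933 MPa

97.8933 MPa


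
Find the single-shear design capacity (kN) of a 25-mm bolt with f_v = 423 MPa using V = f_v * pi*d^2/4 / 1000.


A = pi * d^2 / 4 = pi * 25^2 / 4 = 490.8739 mm^2
V = f_v * A / 1000 = 423 * 490.8739 / 1000
= 207.6396 kN

207.6396 kN


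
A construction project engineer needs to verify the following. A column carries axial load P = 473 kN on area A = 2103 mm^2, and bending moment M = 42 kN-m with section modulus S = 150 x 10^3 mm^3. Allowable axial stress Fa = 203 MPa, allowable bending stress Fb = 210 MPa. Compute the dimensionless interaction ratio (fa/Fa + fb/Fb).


f_a = P / A = 473000.0 / 2103 = 224.9168 MPa
f_b = M / S = 42000000.0 / 150000.0 = 280.0 MPa
Ratio = f_a / Fa + f_b / Fb
= 224.9168 / 203 + 280.0 / 210
= 2.4413 (dimensionless)

2.4413 (dimensionless)


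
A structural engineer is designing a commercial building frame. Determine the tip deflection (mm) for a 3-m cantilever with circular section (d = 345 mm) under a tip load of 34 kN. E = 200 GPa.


I = pi * d^4 / 64 = pi * 345^4 / 64 = 695418562.61 mm^4
L = 3000.0 mm, P = 34000.0 N, E = 200000.0 MPa
delta = P * L^3 / (3 * E * I)
= 34000.0 * 3000.0^3 / (3 * 200000.0 * 695418562.61)
= 2.2001 mm

2.2001 mm


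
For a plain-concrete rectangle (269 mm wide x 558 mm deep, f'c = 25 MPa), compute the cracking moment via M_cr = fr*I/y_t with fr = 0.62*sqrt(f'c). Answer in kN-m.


fr = 0.62 * sqrt(25) = 0.62 * 5.0 = 3.1 MPa
I = 269 * 558^3 / 12 = 3894696594.0 mm^4
y_t = 279.0 mm
M_cr = fr * I / y_t = 3.1 * 3894696594.0 / 279.0 N-mm
= 43.2744 kN-m

43.2744 kN-m


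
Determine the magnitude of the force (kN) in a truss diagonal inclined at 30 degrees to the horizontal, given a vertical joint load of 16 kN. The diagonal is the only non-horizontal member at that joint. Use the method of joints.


At the joint, only the diagonal has a vertical component, so vertical equilibrium gives:
F * sin(30) = 16
F = 16 / sin(30)
= 16 / 0.5
= 32.0 kN

32.0 kN


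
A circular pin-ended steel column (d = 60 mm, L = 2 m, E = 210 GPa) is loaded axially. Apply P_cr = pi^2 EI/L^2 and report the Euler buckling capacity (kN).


I = pi * d^4 / 64 = 636172.51 mm^4
L = 2000.0 mm
P_cr = pi^2 * E * I / L^2
= 9.8696 * 210000.0 * 636172.51 / 2000.0^2
= 329635.48 N = 329.6355 kN

329.6355 kN


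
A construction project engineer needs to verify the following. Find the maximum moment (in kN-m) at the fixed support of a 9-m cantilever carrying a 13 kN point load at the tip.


For a cantilever with a point load at the free end:
M_max = P * L = 13 * 9 = 117 kN-m

117 kN-m


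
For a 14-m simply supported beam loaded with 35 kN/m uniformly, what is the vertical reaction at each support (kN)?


Total load = w * L = 35 * 14 = 490 kN
By symmetry, each reaction R = total / 2 = 490 / 2 = 245.0 kN

245.0 kN


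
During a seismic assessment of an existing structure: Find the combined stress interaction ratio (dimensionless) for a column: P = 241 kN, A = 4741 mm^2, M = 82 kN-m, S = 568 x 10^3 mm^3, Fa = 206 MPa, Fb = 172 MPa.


f_a = P / A = 241000.0 / 4741 = 50.8332 MPa
f_b = M / S = 82000000.0 / 568000.0 = 144.3662 MPa
Ratio = f_a / Fa + f_b / Fb
= 50.8332 / 206 + 144.3662 / 172
= 1.0861 (dimensionless)

1.0861 (dimensionless)


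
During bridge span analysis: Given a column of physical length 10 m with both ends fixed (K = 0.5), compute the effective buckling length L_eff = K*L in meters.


L_eff = K * L
= 0.5 * 10
= 5.0 m

5.0 m


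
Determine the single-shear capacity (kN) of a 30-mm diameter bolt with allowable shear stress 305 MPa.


A = pi * d^2 / 4 = pi * 30^2 / 4 = 706.8583 mm^2
V = f_v * A / 1000 = 305 * 706.8583 / 1000
= 215.5918 kN

215.5918 kN


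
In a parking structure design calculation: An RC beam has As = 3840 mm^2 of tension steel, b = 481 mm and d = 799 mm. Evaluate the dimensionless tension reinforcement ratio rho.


rho = As / (b * d)
= 3840 / (481 * 799)
= 3840 / 384319
= 0.009992 (dimensionless)

0.009992 (dimensionless)


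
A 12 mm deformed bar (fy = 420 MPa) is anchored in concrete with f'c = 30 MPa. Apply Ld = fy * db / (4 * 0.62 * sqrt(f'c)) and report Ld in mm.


Ld = (fy * db) / (4 * 0.62 * sqrt(f'c))
= (420 * 12) / (4 * 0.62 * sqrt(30))
= 5040 / 13.5835
= 371.04 mm

371.04 mm


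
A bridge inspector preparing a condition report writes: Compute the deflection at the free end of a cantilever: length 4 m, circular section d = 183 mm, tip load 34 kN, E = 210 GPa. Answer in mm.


I = pi * d^4 / 64 = pi * 183^4 / 64 = 55052146.59 mm^4
L = 4000.0 mm, P = 34000.0 N, E = 210000.0 MPa
delta = P * L^3 / (3 * E * I)
= 34000.0 * 4000.0^3 / (3 * 210000.0 * 55052146.59)
= 62.7399 mm

62.7399 mm


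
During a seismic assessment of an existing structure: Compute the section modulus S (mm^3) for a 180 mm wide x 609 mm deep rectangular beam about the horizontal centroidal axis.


S = b * h^2 / 6
= 180 * 609^2 / 6
= 180 * 370881 / 6
= 11126430.0 mm^3

11126430.0 mm^3


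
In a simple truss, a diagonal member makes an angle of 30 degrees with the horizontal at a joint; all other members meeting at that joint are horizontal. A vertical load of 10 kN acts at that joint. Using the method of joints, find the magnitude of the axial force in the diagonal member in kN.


At the joint, only the diagonal has a vertical component, so vertical equilibrium gives:
F * sin(30) = 10
F = 10 / sin(30)
= 10 / 0.5
= 20.0 kN

20.0 kN


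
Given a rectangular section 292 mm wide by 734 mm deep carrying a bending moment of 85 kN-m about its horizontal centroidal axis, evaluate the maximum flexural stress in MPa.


I = b * h^3 / 12 = 292 * 734^3 / 12 = 9622541330.67 mm^4
y = h / 2 = 734 / 2 = 367.0 mm
M = 85 kN-m = 85000000.0 N-mm
sigma = M * y / I = 85000000.0 * 367.0 / 9622541330.67
= 3.24 MPa

3.24 MPa


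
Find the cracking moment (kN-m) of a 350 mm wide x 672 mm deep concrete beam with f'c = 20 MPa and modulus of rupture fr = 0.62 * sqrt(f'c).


fr = 0.62 * sqrt(20) = 0.62 * 4.4721 = 2.7727 MPa
I = 350 * 672^3 / 12 = 8851046400.0 mm^4
y_t = 336.0 mm
M_cr = fr * I / y_t = 2.7727 * 8851046400.0 / 336.0 N-mm
= 73.0402 kN-m

73.0402 kN-m


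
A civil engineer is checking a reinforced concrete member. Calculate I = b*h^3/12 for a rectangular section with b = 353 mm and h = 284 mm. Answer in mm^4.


I = b * h^3 / 12
= 353 * 284^3 / 12
= 353 * 22906304 / 12
= 673827109.33 mm^4

673827109.33 mm^4


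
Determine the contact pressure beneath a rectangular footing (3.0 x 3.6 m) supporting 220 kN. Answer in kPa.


A = 3.0 * 3.6 = 10.8 m^2
q = P / A = 220 / 10.8
= 20.3704 kPa

20.3704 kPa


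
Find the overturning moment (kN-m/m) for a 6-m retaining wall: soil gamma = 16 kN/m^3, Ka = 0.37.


Pa = 0.5 * Ka * gamma * H^2
= 0.5 * 0.37 * 16 * 6^2
= 106.56 kN/m
Arm = H / 3 = 6 / 3 = 2.0 m
Mo = Pa * arm = Pa * H / 3 = 106.56 * 6 / 3 = 213.12 kN-m/m

213.12 kN-m/m


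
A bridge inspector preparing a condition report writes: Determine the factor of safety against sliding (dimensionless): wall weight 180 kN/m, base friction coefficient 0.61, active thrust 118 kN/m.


Resisting force = mu * W = 0.61 * 180 = 109.8 kN/m
FOS = Resisting / Driving = 109.8 / 118
= 0.9305 (dimensionless)

0.9305 (dimensionless)


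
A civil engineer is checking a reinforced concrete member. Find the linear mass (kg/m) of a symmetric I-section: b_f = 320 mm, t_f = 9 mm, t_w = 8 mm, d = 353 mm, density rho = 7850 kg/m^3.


A_flanges = 2 * 320 * 9 = 5760 mm^2
A_web = (353 - 2 * 9) * 8 = 2680 mm^2
A_total = 5760 + 2680 = 8440 mm^2 = 0.008440 m^2
Weight = rho * A = 7850 * 0.008440 = 66.254 kg/m

66.254 kg/m


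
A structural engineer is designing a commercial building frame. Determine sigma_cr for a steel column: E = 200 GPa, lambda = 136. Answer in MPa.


sigma_cr = pi^2 * E / lambda^2
= 9.8696 * 200000.0 / 136^2
= 9.8696 * 200000.0 / 18496
= 106.7215 MPa

106.7215 MPa


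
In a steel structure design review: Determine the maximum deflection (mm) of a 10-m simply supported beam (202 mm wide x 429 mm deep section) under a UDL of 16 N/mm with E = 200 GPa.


I = 202 * 429^3 / 12 = 1329052081.5 mm^4
L = 10000.0 mm, w = 16 N/mm, E = 200000.0 MPa
delta = 5 * w * L^4 / (384 * E * I)
= 5 * 16 * 10000.0^4 / (384 * 200000.0 * 1329052081.5)
= 7.8377 mm

7.8377 mm


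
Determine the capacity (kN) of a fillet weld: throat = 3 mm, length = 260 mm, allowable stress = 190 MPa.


Strength = throat * length * allowable stress
= 3 * 260 * 190 N
= 148200 N
= 148.2 kN

148.2 kN


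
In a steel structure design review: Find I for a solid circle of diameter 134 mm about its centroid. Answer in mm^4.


r = d / 2 = 134 / 2 = 67.0 mm
I = pi * r^4 / 4 = pi * 67.0^4 / 4
= 15826653.42 mm^4

15826653.42 mm^4


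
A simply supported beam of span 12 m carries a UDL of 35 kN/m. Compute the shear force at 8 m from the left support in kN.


R_A = w * L / 2 = 35 * 12 / 2 = 210.0 kN
V(x) = R_A - w * x = 210.0 - 35 * 8
= -70.0 kN

-70.0 kN


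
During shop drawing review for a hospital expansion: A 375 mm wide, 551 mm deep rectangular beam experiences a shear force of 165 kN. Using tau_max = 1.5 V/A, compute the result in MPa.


A = b * h = 375 * 551 = 206625 mm^2
V = 165 kN = 165000.0 N
tau_max = 1.5 * V / A = 1.5 * 165000.0 / 206625
= 1.1978 MPa

1.1978 MPa


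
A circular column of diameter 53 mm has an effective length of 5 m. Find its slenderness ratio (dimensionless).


Radius of gyration r = d / 4 = 53 / 4 = 13.25 mm
L_eff = 5000.0 mm
Slenderness ratio = L / r = 5000.0 / 13.25 = 377.36 (dimensionless)

377.36 (dimensionless)


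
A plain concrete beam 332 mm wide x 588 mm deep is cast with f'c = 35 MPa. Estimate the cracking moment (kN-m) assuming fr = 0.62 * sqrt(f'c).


fr = 0.62 * sqrt(35) = 0.62 * 5.9161 = 3.668 MPa
I = 332 * 588^3 / 12 = 5624563392.0 mm^4
y_t = 294.0 mm
M_cr = fr * I / y_t = 3.668 * 5624563392.0 / 294.0 N-mm
= 70.1725 kN-m

70.1725 kN-m


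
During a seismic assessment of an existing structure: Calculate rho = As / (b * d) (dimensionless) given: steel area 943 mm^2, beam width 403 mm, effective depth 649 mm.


rho = As / (b * d)
= 943 / (403 * 649)
= 943 / 261547
= 0.003605 (dimensionless)

0.003605 (dimensionless)


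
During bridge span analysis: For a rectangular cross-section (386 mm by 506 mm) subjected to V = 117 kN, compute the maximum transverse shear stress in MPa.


A = b * h = 386 * 506 = 195316 mm^2
V = 117 kN = 117000.0 N
tau_max = 1.5 * V / A = 1.5 * 117000.0 / 195316
= 0.8985 MPa

0.8985 MPa


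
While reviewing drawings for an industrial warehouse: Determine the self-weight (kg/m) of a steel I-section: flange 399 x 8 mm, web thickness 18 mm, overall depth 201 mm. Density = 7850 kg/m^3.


A_flanges = 2 * 399 * 8 = 6384 mm^2
A_web = (201 - 2 * 8) * 18 = 3330 mm^2
A_total = 6384 + 3330 = 9714 mm^2 = 0.009714 m^2
Weight = rho * A = 7850 * 0.009714 = 76.2549 kg/m

76.2549 kg/m


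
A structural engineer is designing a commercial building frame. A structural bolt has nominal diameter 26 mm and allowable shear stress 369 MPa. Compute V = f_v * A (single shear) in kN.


A = pi * d^2 / 4 = pi * 26^2 / 4 = 530.9292 mm^2
V = f_v * A / 1000 = 369 * 530.9292 / 1000
= 195.9129 kN

195.9129 kN


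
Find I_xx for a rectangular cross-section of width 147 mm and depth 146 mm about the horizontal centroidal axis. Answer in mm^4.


I = b * h^3 / 12
= 147 * 146^3 / 12
= 147 * 3112136 / 12
= 38123666.0 mm^4

38123666.0 mm^4


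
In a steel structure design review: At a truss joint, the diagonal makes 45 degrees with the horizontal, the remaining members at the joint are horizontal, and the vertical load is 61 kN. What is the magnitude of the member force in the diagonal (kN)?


At the joint, only the diagonal has a vertical component, so vertical equilibrium gives:
F * sin(45) = 61
F = 61 / sin(45)
= 61 / 0.707107
= 86.27 kN

86.27 kN


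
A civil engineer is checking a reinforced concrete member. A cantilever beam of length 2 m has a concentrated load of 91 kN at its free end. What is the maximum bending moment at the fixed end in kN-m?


For a cantilever with a point load at the free end:
M_max = P * L = 91 * 2 = 182 kN-m

182 kN-m


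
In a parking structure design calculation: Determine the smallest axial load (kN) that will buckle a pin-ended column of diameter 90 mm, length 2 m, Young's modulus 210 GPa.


I = pi * d^4 / 64 = 3220623.34 mm^4
L = 2000.0 mm
P_cr = pi^2 * E * I / L^2
= 9.8696 * 210000.0 * 3220623.34 / 2000.0^2
= 1668779.61 N = 1668.7796 kN

1668.7796 kN


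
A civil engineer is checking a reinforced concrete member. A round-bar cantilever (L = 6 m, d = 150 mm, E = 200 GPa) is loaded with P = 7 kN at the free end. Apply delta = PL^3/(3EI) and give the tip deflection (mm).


I = pi * d^4 / 64 = pi * 150^4 / 64 = 24850488.76 mm^4
L = 6000.0 mm, P = 7000.0 N, E = 200000.0 MPa
delta = P * L^3 / (3 * E * I)
= 7000.0 * 6000.0^3 / (3 * 200000.0 * 24850488.76)
= 101.4065 mm

101.4065 mm


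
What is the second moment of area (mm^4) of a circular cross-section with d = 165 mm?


r = d / 2 = 165 / 2 = 82.5 mm
I = pi * r^4 / 4 = pi * 82.5^4 / 4
= 36383600.6 mm^4

36383600.6 mm^4


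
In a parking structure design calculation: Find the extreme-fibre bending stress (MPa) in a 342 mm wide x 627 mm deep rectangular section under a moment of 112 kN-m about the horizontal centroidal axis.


I = b * h^3 / 12 = 342 * 627^3 / 12 = 7025018665.5 mm^4
y = h / 2 = 627 / 2 = 313.5 mm
M = 112 kN-m = 112000000.0 N-mm
sigma = M * y / I = 112000000.0 * 313.5 / 7025018665.5
= 5.0 MPa

5.0 MPa


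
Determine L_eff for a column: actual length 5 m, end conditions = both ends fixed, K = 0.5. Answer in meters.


L_eff = K * L
= 0.5 * 5
= 2.5 m

2.5 m


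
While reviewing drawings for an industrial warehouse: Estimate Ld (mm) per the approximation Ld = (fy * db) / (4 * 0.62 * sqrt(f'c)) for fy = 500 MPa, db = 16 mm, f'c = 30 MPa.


Ld = (fy * db) / (4 * 0.62 * sqrt(f'c))
= (500 * 16) / (4 * 0.62 * sqrt(30))
= 8000 / 13.5835
= 588.95 mm

588.95 mm


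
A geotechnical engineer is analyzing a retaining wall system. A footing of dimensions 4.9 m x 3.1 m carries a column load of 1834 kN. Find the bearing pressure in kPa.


A = 4.9 * 3.1 = 15.19 m^2
q = P / A = 1834 / 15.19
= 120.7373 kPa

120.7373 kPa


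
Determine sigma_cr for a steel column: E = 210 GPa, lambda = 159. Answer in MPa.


sigma_cr = pi^2 * E / lambda^2
= 9.8696 * 210000.0 / 159^2
= 9.8696 * 210000.0 / 25281
= 81.9832 MPa

81.9832 MPa


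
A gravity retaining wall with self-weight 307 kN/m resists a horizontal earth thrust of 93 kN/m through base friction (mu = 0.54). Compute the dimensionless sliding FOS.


Resisting force = mu * W = 0.54 * 307 = 165.78 kN/m
FOS = Resisting / Driving = 165.78 / 93
= 1.7826 (dimensionless)

1.7826 (dimensionless)


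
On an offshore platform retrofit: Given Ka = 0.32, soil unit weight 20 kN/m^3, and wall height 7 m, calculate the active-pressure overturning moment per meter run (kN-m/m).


Pa = 0.5 * Ka * gamma * H^2
= 0.5 * 0.32 * 20 * 7^2
= 156.8 kN/m
Arm = H / 3 = 7 / 3 = 2.3333 m
Mo = Pa * arm = Pa * H / 3 = 156.8 * 7 / 3 = 365.8667 kN-m/m

365.8667 kN-m/m


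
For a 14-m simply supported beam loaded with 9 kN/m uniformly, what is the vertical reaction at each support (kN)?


Total load = w * L = 9 * 14 = 126 kN
By symmetry, each reaction R = total / 2 = 126 / 2 = 63.0 kN

63.0 kN


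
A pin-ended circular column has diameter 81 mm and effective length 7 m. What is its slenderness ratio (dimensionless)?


Radius of gyration r = d / 4 = 81 / 4 = 20.25 mm
L_eff = 7000.0 mm
Slenderness ratio = L / r = 7000.0 / 20.25 = 345.68 (dimensionless)

345.68 (dimensionless)


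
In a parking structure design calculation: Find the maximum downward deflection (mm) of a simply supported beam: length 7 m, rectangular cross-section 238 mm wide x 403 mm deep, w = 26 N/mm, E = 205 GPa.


I = 238 * 403^3 / 12 = 1298108068.83 mm^4
L = 7000.0 mm, w = 26 N/mm, E = 205000.0 MPa
delta = 5 * w * L^4 / (384 * E * I)
= 5 * 26 * 7000.0^4 / (384 * 205000.0 * 1298108068.83)
= 3.0545 mm

3.0545 mm


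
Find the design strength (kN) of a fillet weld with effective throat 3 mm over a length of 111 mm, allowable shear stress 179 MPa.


Strength = throat * length * allowable stress
= 3 * 111 * 179 N
= 59607 N
= 59.61 kN

59.61 kN


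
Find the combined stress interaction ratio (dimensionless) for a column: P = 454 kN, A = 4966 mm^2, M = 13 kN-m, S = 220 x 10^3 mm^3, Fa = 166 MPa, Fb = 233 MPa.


f_a = P / A = 454000.0 / 4966 = 91.4217 MPa
f_b = M / S = 13000000.0 / 220000.0 = 59.0909 MPa
Ratio = f_a / Fa + f_b / Fb
= 91.4217 / 166 + 59.0909 / 233
= 0.8043 (dimensionless)

0.8043 (dimensionless)


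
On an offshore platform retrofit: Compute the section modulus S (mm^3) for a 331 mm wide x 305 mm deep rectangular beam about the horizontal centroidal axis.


S = b * h^2 / 6
= 331 * 305^2 / 6
= 331 * 93025 / 6
= 5131879.17 mm^3

5131879.17 mm^3


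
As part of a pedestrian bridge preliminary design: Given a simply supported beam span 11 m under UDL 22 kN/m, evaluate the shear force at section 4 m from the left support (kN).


R_A = w * L / 2 = 22 * 11 / 2 = 121.0 kN
V(x) = R_A - w * x = 121.0 - 22 * 4
= 33.0 kN

33.0 kN


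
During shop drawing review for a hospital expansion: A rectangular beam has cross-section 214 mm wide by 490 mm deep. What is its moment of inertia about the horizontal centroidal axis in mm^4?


I = b * h^3 / 12
= 214 * 490^3 / 12
= 214 * 117649000 / 12
= 2098073833.33 mm^4

2098073833.33 mm^4


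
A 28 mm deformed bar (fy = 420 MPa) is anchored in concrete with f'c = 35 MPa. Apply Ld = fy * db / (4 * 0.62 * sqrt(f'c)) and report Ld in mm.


Ld = (fy * db) / (4 * 0.62 * sqrt(f'c))
= (420 * 28) / (4 * 0.62 * sqrt(35))
= 11760 / 14.6719
= 801.53 mm

801.53 mm


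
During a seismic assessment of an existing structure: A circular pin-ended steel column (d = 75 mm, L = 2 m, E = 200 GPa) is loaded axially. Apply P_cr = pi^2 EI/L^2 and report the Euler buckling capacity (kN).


I = pi * d^4 / 64 = 1553155.55 mm^4
L = 2000.0 mm
P_cr = pi^2 * E * I / L^2
= 9.8696 * 200000.0 * 1553155.55 / 2000.0^2
= 766451.54 N = 766.4515 kN

766.4515 kN


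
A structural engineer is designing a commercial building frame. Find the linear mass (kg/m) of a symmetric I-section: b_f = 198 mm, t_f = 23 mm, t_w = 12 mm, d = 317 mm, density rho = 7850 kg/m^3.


A_flanges = 2 * 198 * 23 = 9108 mm^2
A_web = (317 - 2 * 23) * 12 = 3252 mm^2
A_total = 9108 + 3252 = 12360 mm^2 = 0.012360 m^2
Weight = rho * A = 7850 * 0.012360 = 97.026 kg/m

97.026 kg/m


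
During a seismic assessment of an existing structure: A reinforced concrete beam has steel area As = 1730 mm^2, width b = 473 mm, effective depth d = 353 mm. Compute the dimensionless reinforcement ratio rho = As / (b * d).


rho = As / (b * d)
= 1730 / (473 * 353)
= 1730 / 166969
= 0.010361 (dimensionless)

0.010361 (dimensionless)


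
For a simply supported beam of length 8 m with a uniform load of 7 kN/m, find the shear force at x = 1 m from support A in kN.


R_A = w * L / 2 = 7 * 8 / 2 = 28.0 kN
V(x) = R_A - w * x = 28.0 - 7 * 1
= 21.0 kN

21.0 kN


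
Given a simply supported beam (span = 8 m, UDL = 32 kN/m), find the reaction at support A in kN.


Total load = w * L = 32 * 8 = 256 kN
By symmetry, each reaction R = total / 2 = 256 / 2 = 128.0 kN

128.0 kN


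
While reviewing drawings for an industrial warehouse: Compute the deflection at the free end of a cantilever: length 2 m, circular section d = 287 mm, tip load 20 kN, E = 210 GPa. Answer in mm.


I = pi * d^4 / 64 = pi * 287^4 / 64 = 333040834.16 mm^4
L = 2000.0 mm, P = 20000.0 N, E = 210000.0 MPa
delta = P * L^3 / (3 * E * I)
= 20000.0 * 2000.0^3 / (3 * 210000.0 * 333040834.16)
= 0.7626 mm

0.7626 mm


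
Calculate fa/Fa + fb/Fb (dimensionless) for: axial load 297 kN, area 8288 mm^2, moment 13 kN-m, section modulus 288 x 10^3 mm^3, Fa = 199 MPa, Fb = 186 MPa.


f_a = P / A = 297000.0 / 8288 = 35.8349 MPa
f_b = M / S = 13000000.0 / 288000.0 = 45.1389 MPa
Ratio = f_a / Fa + f_b / Fb
= 35.8349 / 199 + 45.1389 / 186
= 0.4228 (dimensionless)

0.4228 (dimensionless)


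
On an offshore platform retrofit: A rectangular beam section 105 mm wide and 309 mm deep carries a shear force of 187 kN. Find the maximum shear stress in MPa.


A = b * h = 105 * 309 = 32445 mm^2
V = 187 kN = 187000.0 N
tau_max = 1.5 * V / A = 1.5 * 187000.0 / 32445
= 8.6454 MPa

8.6454 MPa


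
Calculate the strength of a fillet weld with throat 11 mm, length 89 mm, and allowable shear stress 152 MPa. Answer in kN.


Strength = throat * length * allowable stress
= 11 * 89 * 152 N
= 148808 N
= 148.81 kN

148.81 kN


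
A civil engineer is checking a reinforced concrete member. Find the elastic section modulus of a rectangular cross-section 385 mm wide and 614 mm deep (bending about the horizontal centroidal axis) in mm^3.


S = b * h^2 / 6
= 385 * 614^2 / 6
= 385 * 376996 / 6
= 24190576.67 mm^3

24190576.67 mm^3


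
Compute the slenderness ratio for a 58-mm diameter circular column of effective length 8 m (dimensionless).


Radius of gyration r = d / 4 = 58 / 4 = 14.5 mm
L_eff = 8000.0 mm
Slenderness ratio = L / r = 8000.0 / 14.5 = 551.72 (dimensionless)

551.72 (dimensionless)


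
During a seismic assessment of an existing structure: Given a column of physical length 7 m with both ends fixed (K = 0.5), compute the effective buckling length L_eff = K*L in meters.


L_eff = K * L
= 0.5 * 7
= 3.5 m

3.5 m


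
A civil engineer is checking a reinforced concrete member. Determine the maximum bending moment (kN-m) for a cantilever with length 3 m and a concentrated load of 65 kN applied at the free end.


For a cantilever with a point load at the free end:
M_max = P * L = 65 * 3 = 195 kN-m

195 kN-m


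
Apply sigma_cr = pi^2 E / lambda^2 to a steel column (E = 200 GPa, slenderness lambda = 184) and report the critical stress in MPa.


sigma_cr = pi^2 * E / lambda^2
= 9.8696 * 200000.0 / 184^2
= 9.8696 * 200000.0 / 33856
= 58.3034 MPa

58.3034 MPa


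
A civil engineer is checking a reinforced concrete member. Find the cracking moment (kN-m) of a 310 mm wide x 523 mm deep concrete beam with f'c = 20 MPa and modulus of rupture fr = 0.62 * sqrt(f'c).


fr = 0.62 * sqrt(20) = 0.62 * 4.4721 = 2.7727 MPa
I = 310 * 523^3 / 12 = 3695604730.83 mm^4
y_t = 261.5 mm
M_cr = fr * I / y_t = 2.7727 * 3695604730.83 / 261.5 N-mm
= 39.1851 kN-m

39.1851 kN-m


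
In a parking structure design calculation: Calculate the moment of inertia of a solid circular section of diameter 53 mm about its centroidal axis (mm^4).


r = d / 2 = 53 / 2 = 26.5 mm
I = pi * r^4 / 4 = pi * 26.5^4 / 4
= 387323.08 mm^4

387323.08 mm^4


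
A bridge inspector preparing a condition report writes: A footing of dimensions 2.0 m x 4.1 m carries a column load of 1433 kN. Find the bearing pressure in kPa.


A = 2.0 * 4.1 = 8.2 m^2
q = P / A = 1433 / 8.2
= 174.7561 kPa

174.7561 kPa


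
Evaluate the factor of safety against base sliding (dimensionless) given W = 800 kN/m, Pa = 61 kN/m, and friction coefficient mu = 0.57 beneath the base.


Resisting force = mu * W = 0.57 * 800 = 456.0 kN/m
FOS = Resisting / Driving = 456.0 / 61
= 7.4754 (dimensionless)

7.4754 (dimensionless)


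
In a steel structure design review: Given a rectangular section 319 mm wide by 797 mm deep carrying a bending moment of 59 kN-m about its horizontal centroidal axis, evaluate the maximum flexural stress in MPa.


I = b * h^3 / 12 = 319 * 797^3 / 12 = 13458120148.92 mm^4
y = h / 2 = 797 / 2 = 398.5 mm
M = 59 kN-m = 59000000.0 N-mm
sigma = M * y / I = 59000000.0 * 398.5 / 13458120148.92
= 1.75 MPa

1.75 MPa


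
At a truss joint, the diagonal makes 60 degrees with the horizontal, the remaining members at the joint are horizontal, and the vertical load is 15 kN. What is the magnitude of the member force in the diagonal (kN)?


At the joint, only the diagonal has a vertical component, so vertical equilibrium gives:
F * sin(60) = 15
F = 15 / sin(60)
= 15 / 0.866025
= 17.32 kN

17.32 kN


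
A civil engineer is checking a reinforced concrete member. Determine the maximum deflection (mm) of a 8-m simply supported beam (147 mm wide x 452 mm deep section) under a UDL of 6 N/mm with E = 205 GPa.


I = 147 * 452^3 / 12 = 1131231248.0 mm^4
L = 8000.0 mm, w = 6 N/mm, E = 205000.0 MPa
delta = 5 * w * L^4 / (384 * E * I)
= 5 * 6 * 8000.0^4 / (384 * 205000.0 * 1131231248.0)
= 1.3799 mm

1.3799 mm


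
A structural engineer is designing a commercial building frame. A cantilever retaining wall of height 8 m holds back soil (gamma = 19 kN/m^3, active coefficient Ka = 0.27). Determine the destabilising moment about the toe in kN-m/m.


Pa = 0.5 * Ka * gamma * H^2
= 0.5 * 0.27 * 19 * 8^2
= 164.16 kN/m
Arm = H / 3 = 8 / 3 = 2.6667 m
Mo = Pa * arm = Pa * H / 3 = 164.16 * 8 / 3 = 437.76 kN-m/m

437.76 kN-m/m


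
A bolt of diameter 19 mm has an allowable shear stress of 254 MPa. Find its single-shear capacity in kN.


A = pi * d^2 / 4 = pi * 19^2 / 4 = 283.5287 mm^2
V = f_v * A / 1000 = 254 * 283.5287 / 1000
= 72.0163 kN

72.0163 kN


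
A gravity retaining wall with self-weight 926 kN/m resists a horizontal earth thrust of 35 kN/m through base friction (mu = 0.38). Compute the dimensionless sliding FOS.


Resisting force = mu * W = 0.38 * 926 = 351.88 kN/m
FOS = Resisting / Driving = 351.88 / 35
= 10.0537 (dimensionless)

10.0537 (dimensionless)


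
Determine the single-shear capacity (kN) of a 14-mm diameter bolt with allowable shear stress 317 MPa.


A = pi * d^2 / 4 = pi * 14^2 / 4 = 153.938 mm^2
V = f_v * A / 1000 = 317 * 153.938 / 1000
= 48.7984 kN

48.7984 kN


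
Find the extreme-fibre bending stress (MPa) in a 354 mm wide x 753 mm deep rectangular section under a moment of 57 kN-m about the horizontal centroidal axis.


I = b * h^3 / 12 = 354 * 753^3 / 12 = 12595254421.5 mm^4
y = h / 2 = 753 / 2 = 376.5 mm
M = 57 kN-m = 57000000.0 N-mm
sigma = M * y / I = 57000000.0 * 376.5 / 12595254421.5
= 1.7 MPa

1.7 MPa


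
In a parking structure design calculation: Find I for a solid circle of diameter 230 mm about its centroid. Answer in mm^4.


r = d / 2 = 230 / 2 = 115.0 mm
I = pi * r^4 / 4 = pi * 115.0^4 / 4
= 137366629.65 mm^4

137366629.65 mm^4


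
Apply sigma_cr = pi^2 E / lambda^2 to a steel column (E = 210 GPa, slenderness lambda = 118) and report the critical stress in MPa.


sigma_cr = pi^2 * E / lambda^2
= 9.8696 * 210000.0 / 118^2
= 9.8696 * 210000.0 / 13924
= 148.8521 MPa

148.8521 MPa


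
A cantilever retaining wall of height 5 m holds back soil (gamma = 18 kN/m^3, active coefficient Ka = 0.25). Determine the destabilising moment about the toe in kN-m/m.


Pa = 0.5 * Ka * gamma * H^2
= 0.5 * 0.25 * 18 * 5^2
= 56.25 kN/m
Arm = H / 3 = 5 / 3 = 1.6667 m
Mo = Pa * arm = Pa * H / 3 = 56.25 * 5 / 3 = 93.75 kN-m/m

93.75 kN-m/m


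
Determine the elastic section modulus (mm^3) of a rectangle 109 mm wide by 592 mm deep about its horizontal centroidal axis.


S = b * h^2 / 6
= 109 * 592^2 / 6
= 109 * 350464 / 6
= 6366762.67 mm^3

6366762.67 mm^3


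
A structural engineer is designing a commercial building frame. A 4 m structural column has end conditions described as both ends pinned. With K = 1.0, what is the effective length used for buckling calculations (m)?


L_eff = K * L
= 1.0 * 4
= 4.0 m

4.0 m


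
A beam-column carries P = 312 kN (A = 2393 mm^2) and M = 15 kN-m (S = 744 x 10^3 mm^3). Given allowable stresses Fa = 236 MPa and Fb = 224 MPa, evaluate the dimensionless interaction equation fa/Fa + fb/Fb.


f_a = P / A = 312000.0 / 2393 = 130.3803 MPa
f_b = M / S = 15000000.0 / 744000.0 = 20.1613 MPa
Ratio = f_a / Fa + f_b / Fb
= 130.3803 / 236 + 20.1613 / 224
= 0.6425 (dimensionless)

0.6425 (dimensionless)


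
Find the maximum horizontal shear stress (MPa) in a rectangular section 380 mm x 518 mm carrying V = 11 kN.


A = b * h = 380 * 518 = 196840 mm^2
V = 11 kN = 11000.0 N
tau_max = 1.5 * V / A = 1.5 * 11000.0 / 196840
= 0.0838 MPa

0.0838 MPa


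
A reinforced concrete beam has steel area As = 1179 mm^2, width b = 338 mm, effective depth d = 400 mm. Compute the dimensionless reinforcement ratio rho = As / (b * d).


rho = As / (b * d)
= 1179 / (338 * 400)
= 1179 / 135200
= 0.00872 (dimensionless)

0.00872 (dimensionless)


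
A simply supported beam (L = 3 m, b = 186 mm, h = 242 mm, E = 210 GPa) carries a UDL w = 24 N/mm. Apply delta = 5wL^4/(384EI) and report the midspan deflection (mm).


I = 186 * 242^3 / 12 = 219673564.0 mm^4
L = 3000.0 mm, w = 24 N/mm, E = 210000.0 MPa
delta = 5 * w * L^4 / (384 * E * I)
= 5 * 24 * 3000.0^4 / (384 * 210000.0 * 219673564.0)
= 0.5487 mm

0.5487 mm


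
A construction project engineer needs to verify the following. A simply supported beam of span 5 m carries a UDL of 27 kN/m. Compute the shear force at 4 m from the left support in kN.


R_A = w * L / 2 = 27 * 5 / 2 = 67.5 kN
V(x) = R_A - w * x = 67.5 - 27 * 4
= -40.5 kN

-40.5 kN


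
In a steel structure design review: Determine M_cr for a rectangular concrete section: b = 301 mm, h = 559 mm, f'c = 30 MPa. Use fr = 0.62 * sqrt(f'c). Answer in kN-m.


fr = 0.62 * sqrt(30) = 0.62 * 5.4772 = 3.3959 MPa
I = 301 * 559^3 / 12 = 4381478381.58 mm^4
y_t = 279.5 mm
M_cr = fr * I / y_t = 3.3959 * 4381478381.58 / 279.5 N-mm
= 53.2343 kN-m

53.2343 kN-m


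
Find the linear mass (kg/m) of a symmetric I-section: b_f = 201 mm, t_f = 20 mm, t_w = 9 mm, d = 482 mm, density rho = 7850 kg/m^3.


A_flanges = 2 * 201 * 20 = 8040 mm^2
A_web = (482 - 2 * 20) * 9 = 3978 mm^2
A_total = 8040 + 3978 = 12018 mm^2 = 0.012018 m^2
Weight = rho * A = 7850 * 0.012018 = 94.3413 kg/m

94.3413 kg/m


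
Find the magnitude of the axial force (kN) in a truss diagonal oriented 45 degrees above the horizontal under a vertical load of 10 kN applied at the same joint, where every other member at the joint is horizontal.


At the joint, only the diagonal has a vertical component, so vertical equilibrium gives:
F * sin(45) = 10
F = 10 / sin(45)
= 10 / 0.707107
= 14.14 kN

14.14 kN


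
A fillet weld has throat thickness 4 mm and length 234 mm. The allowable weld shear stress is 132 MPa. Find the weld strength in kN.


Strength = throat * length * allowable stress
= 4 * 234 * 132 N
= 123552 N
= 123.55 kN

123.55 kN


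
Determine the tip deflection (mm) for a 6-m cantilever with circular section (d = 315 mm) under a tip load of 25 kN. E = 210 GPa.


I = pi * d^4 / 64 = pi * 315^4 / 64 = 483294790.53 mm^4
L = 6000.0 mm, P = 25000.0 N, E = 210000.0 MPa
delta = P * L^3 / (3 * E * I)
= 25000.0 * 6000.0^3 / (3 * 210000.0 * 483294790.53)
= 17.7354 mm

17.7354 mm


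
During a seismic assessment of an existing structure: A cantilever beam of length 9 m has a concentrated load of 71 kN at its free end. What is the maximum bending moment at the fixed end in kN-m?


For a cantilever with a point load at the free end:
M_max = P * L = 71 * 9 = 639 kN-m

639 kN-m


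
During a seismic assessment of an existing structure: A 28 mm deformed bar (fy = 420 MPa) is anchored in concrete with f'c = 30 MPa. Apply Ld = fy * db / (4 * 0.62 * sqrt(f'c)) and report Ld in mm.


Ld = (fy * db) / (4 * 0.62 * sqrt(f'c))
= (420 * 28) / (4 * 0.62 * sqrt(30))
= 11760 / 13.5835
= 865.76 mm

865.76 mm


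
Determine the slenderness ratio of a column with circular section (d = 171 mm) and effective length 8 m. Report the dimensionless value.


Radius of gyration r = d / 4 = 171 / 4 = 42.75 mm
L_eff = 8000.0 mm
Slenderness ratio = L / r = 8000.0 / 42.75 = 187.13 (dimensionless)

187.13 (dimensionless)


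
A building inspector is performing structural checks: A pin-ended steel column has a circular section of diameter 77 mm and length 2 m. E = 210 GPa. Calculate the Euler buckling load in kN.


I = pi * d^4 / 64 = 1725570.86 mm^4
L = 2000.0 mm
P_cr = pi^2 * E * I / L^2
= 9.8696 * 210000.0 * 1725570.86 / 2000.0^2
= 894111.84 N = 894.1118 kN

894.1118 kN


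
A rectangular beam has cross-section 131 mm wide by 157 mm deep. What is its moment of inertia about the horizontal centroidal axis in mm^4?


I = b * h^3 / 12
= 131 * 157^3 / 12
= 131 * 3869893 / 12
= 42246331.92 mm^4

42246331.92 mm^4


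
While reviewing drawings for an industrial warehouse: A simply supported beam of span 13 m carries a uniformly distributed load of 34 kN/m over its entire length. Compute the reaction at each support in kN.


Total load = w * L = 34 * 13 = 442 kN
By symmetry, each reaction R = total / 2 = 442 / 2 = 221.0 kN

221.0 kN


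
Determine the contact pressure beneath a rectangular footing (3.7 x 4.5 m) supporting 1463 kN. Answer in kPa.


A = 3.7 * 4.5 = 16.65 m^2
q = P / A = 1463 / 16.65
= 87.8679 kPa

87.8679 kPa


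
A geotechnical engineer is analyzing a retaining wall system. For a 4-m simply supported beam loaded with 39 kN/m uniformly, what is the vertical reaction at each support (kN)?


Total load = w * L = 39 * 4 = 156 kN
By symmetry, each reaction R = total / 2 = 156 / 2 = 78.0 kN

78.0 kN


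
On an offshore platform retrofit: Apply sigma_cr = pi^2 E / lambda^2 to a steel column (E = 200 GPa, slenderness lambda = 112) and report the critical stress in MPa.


sigma_cr = pi^2 * E / lambda^2
= 9.8696 * 200000.0 / 112^2
= 9.8696 * 200000.0 / 12544
= 157.3598 MPa

157.3598 MPa


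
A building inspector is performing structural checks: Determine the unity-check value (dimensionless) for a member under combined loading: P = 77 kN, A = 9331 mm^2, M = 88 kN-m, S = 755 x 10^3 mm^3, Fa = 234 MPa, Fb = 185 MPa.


f_a = P / A = 77000.0 / 9331 = 8.2521 MPa
f_b = M / S = 88000000.0 / 755000.0 = 116.5563 MPa
Ratio = f_a / Fa + f_b / Fb
= 8.2521 / 234 + 116.5563 / 185
= 0.6653 (dimensionless)

0.6653 (dimensionless)


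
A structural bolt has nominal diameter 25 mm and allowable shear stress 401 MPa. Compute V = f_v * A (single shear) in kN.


A = pi * d^2 / 4 = pi * 25^2 / 4 = 490.8739 mm^2
V = f_v * A / 1000 = 401 * 490.8739 / 1000
= 196.8404 kN

196.8404 kN


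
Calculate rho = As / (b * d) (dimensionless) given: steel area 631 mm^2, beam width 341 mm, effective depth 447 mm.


rho = As / (b * d)
= 631 / (341 * 447)
= 631 / 152427
= 0.00414 (dimensionless)

0.00414 (dimensionless)


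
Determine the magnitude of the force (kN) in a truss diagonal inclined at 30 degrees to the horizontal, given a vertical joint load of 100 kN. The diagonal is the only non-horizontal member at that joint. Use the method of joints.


At the joint, only the diagonal has a vertical component, so vertical equilibrium gives:
F * sin(30) = 100
F = 100 / sin(30)
= 100 / 0.5
= 200.0 kN

200.0 kN


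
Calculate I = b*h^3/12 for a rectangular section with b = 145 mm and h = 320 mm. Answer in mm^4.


I = b * h^3 / 12
= 145 * 320^3 / 12
= 145 * 32768000 / 12
= 395946666.67 mm^4

395946666.67 mm^4


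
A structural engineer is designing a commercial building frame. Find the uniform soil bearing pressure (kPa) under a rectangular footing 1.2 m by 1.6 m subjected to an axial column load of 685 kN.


A = 1.2 * 1.6 = 1.92 m^2
q = P / A = 685 / 1.92
= 356.7708 kPa

356.7708 kPa


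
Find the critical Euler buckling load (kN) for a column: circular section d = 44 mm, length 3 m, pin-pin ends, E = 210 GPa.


I = pi * d^4 / 64 = 183984.23 mm^4
L = 3000.0 mm
P_cr = pi^2 * E * I / L^2
= 9.8696 * 210000.0 * 183984.23 / 3000.0^2
= 42369.87 N = 42.3699 kN

42.3699 kN


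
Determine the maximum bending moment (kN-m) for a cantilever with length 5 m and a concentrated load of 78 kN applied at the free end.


For a cantilever with a point load at the free end:
M_max = P * L = 78 * 5 = 390 kN-m

390 kN-m


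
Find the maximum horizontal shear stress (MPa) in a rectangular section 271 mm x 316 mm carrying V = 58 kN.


A = b * h = 271 * 316 = 85636 mm^2
V = 58 kN = 58000.0 N
tau_max = 1.5 * V / A = 1.5 * 58000.0 / 85636
= 1.0159 MPa

1.0159 MPa


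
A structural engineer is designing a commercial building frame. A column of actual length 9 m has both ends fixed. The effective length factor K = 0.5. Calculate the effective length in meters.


L_eff = K * L
= 0.5 * 9
= 4.5 m

4.5 m


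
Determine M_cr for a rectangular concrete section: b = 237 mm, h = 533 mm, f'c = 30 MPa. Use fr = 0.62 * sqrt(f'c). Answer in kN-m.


fr = 0.62 * sqrt(30) = 0.62 * 5.4772 = 3.3959 MPa
I = 237 * 533^3 / 12 = 2990533880.75 mm^4
y_t = 266.5 mm
M_cr = fr * I / y_t = 3.3959 * 2990533880.75 / 266.5 N-mm
= 38.1069 kN-m

38.1069 kN-m
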